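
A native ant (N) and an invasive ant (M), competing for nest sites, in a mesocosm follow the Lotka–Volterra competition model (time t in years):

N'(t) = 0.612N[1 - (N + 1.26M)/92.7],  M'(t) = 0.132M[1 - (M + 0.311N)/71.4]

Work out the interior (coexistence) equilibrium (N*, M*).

Setting both brackets to zero gives the nullclines N + 1.26M = 92.7 and 0.311N + M = 71.4.
Substituting M = 71.4 - 0.311N into the first: N(1 - 1.26·0.311) = 92.7 - 1.26·71.4.
So N* = 2.74/0.608 = 4.5, and then M* = 71.4 - 0.311·4.5 = 70.

N* ≈ 4.5, M* ≈ 70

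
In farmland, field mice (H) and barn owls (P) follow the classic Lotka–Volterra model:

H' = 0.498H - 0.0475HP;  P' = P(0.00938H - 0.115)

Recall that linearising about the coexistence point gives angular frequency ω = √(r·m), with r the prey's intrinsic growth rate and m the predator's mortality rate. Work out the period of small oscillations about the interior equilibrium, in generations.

T ≈ 26.3 generations

Here r = 0.498 and m = 0.115, so r·m = 0.0573.
ω = √0.0573 = 0.239 per generation, hence T = 2π/ω ≈ 26.3 generations.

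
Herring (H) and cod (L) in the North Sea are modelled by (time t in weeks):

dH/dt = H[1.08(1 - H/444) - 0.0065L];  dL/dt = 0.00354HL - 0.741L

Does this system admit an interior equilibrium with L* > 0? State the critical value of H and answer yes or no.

The predator equation gives dL/dt > 0 only when H > 0.741/0.00354 = 209.
Without the predator, H → K = 444. Since 444 > 209, the predator can invade and persist.

Threshold H = 209; K > 209, so yes, the predator persists.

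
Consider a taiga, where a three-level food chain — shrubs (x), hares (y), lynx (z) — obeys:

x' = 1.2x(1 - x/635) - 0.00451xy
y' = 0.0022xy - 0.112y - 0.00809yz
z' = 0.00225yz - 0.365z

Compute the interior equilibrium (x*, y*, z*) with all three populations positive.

From dz/dt = 0: 0.00225y* = 0.365, so y* = 162.
From dx/dt = 0: 1.2(1 - x*/635) = 0.00451·162, giving x* = 635·(1 - 0.61) = 248.
From dy/dt = 0: 0.0022·248 - 0.112 = 0.00809z*, so z* = 0.433/0.00809 = 53.6.

x* ≈ 248, y* ≈ 162, z* ≈ 53.6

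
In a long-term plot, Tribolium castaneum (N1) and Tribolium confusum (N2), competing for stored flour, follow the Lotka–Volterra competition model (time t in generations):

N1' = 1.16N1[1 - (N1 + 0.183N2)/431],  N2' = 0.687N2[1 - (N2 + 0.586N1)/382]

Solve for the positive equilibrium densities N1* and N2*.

Setting both brackets to zero gives the nullclines N1 + 0.183N2 = 431 and 0.586N1 + N2 = 382.
Substituting N2 = 382 - 0.586N1 into the first: N1(1 - 0.183·0.586) = 431 - 0.183·382.
So N1* = 361/0.893 = 404, and then N2* = 382 - 0.586·404 = 145.

N1* ≈ 404, N2* ≈ 145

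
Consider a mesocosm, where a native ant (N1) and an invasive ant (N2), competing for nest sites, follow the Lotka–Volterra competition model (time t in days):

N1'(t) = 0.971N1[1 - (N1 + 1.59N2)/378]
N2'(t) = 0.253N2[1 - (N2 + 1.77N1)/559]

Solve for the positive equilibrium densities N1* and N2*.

Setting both brackets to zero gives the nullclines N1 + 1.59N2 = 378 and 1.77N1 + N2 = 559.
Substituting N2 = 559 - 1.77N1 into the first: N1(1 - 1.59·1.77) = 378 - 1.59·559.
So N1* = -511/-1.81 = 282, and then N2* = 559 - 1.77·282 = 60.7.

N1* ≈ 282, N2* ≈ 60.7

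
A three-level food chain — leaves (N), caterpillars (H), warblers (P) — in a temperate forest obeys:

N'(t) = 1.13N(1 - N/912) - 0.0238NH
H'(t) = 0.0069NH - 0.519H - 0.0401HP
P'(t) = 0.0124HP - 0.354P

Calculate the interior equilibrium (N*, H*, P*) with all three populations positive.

From dP/dt = 0: 0.0124H* = 0.354, so H* = 28.5.
From dN/dt = 0: 1.13(1 - N*/912) = 0.0238·28.5, giving N* = 912·(1 - 0.601) = 364.
From dH/dt = 0: 0.0069·364 - 0.519 = 0.0401P*, so P* = 1.99/0.0401 = 49.6.

N* ≈ 364, H* ≈ 28.5, P* ≈ 49.6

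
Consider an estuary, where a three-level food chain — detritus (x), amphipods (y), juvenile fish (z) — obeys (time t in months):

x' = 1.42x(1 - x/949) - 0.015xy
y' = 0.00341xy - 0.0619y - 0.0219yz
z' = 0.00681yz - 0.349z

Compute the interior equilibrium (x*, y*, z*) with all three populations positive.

x* ≈ 435, y* ≈ 51.2, z* ≈ 64.9

From dz/dt = 0: 0.00681y* = 0.349, so y* = 51.2.
From dx/dt = 0: 1.42(1 - x*/949) = 0.015·51.2, giving x* = 949·(1 - 0.541) = 435.
From dy/dt = 0: 0.00341·435 - 0.0619 = 0.0219z*, so z* = 1.42/0.0219 = 64.9.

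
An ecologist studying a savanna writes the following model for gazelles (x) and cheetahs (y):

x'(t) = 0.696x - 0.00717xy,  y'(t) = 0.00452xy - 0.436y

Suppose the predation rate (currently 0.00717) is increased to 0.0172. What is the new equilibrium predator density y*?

At the interior fixed point, setting dx/dt = 0 with x > 0 fixes y* = (prey growth rate)/(xy coefficient) — independent of the other coefficients.
With the change, y* = 0.696/0.0172 = 40.5; it falls from 97.1.

y* ≈ 40.5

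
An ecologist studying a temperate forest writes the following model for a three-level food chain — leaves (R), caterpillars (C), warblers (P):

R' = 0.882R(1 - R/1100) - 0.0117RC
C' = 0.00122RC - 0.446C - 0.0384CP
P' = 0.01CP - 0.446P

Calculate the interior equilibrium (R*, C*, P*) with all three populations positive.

From dP/dt = 0: 0.01C* = 0.446, so C* = 44.6.
From dR/dt = 0: 0.882(1 - R*/1100) = 0.0117·44.6, giving R* = 1100·(1 - 0.592) = 449.
From dC/dt = 0: 0.00122·449 - 0.446 = 0.0384P*, so P* = 0.102/0.0384 = 2.66.

R* ≈ 449, C* ≈ 44.6, P* ≈ 2.66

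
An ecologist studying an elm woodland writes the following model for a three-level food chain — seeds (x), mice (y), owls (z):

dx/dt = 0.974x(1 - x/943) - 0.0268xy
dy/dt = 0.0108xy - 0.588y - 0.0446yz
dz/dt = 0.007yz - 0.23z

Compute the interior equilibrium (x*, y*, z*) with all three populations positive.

x* ≈ 90.5, y* ≈ 32.9, z* ≈ 8.72

From dz/dt = 0: 0.007y* = 0.23, so y* = 32.9.
From dx/dt = 0: 0.974(1 - x*/943) = 0.0268·32.9, giving x* = 943·(1 - 0.904) = 90.5.
From dy/dt = 0: 0.0108·90.5 - 0.588 = 0.0446z*, so z* = 0.389/0.0446 = 8.72.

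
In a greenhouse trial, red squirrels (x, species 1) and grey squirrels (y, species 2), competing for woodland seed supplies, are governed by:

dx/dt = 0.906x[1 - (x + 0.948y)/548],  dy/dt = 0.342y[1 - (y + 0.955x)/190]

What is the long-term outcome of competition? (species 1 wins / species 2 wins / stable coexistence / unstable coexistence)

species 1 excludes species 2

Compare the nullcline intercepts: K1/α12 = 548/0.948 = 578 > K2 = 190; K2/α21 = 190/0.955 = 199 < K1 = 548.
Since the inequalities point opposite ways, species 1 can invade but species 2 cannot.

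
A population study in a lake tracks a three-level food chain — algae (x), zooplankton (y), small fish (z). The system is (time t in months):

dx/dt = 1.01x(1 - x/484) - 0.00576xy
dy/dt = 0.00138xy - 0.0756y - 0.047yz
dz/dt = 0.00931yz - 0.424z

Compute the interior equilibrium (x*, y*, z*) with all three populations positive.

From dz/dt = 0: 0.00931y* = 0.424, so y* = 45.5.
From dx/dt = 0: 1.01(1 - x*/484) = 0.00576·45.5, giving x* = 484·(1 - 0.26) = 358.
From dy/dt = 0: 0.00138·358 - 0.0756 = 0.047z*, so z* = 0.419/0.047 = 8.91.

x* ≈ 358, y* ≈ 45.5, z* ≈ 8.91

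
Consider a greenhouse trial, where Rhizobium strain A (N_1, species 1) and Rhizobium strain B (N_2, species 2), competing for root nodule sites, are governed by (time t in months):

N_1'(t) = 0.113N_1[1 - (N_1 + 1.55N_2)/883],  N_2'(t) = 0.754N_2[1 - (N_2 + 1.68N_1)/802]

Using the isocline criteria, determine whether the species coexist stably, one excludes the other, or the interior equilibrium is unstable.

Compare the nullcline intercepts: K1/α12 = 883/1.55 = 570 < K2 = 802; K2/α21 = 802/1.68 = 477 < K1 = 883.
Since both are reversed, neither can invade when rare; the interior point is a saddle.

unstable coexistence (outcome depends on initial conditions)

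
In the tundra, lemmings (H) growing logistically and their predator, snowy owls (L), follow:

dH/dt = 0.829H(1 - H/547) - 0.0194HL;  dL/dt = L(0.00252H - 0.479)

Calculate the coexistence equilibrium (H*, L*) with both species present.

H* ≈ 190, L* ≈ 27.9

From dL/dt = 0 with L > 0: 0.00252H* = 0.479, so H* = 190.
Substitute into dH/dt = 0: 0.829(1 - 190/547) = 0.0194L*.
The bracket is 0.653, giving L* = 0.541/0.0194 = 27.9.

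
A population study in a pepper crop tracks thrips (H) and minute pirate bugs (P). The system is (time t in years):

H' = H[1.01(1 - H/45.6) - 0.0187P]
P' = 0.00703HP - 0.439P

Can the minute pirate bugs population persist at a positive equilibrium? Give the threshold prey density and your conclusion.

Threshold H = 62.4; K < 62.4, so no, the predator goes extinct.

The predator equation gives dP/dt > 0 only when H > 0.439/0.00703 = 62.4.
Without the predator, H → K = 45.6. Since 45.6 < 62.4, the predator cannot invade.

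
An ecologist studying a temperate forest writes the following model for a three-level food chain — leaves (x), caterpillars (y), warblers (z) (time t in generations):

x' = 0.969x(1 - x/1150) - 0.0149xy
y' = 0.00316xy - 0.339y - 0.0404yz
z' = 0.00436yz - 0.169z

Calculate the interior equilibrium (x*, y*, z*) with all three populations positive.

x* ≈ 465, y* ≈ 38.8, z* ≈ 27.9

From dz/dt = 0: 0.00436y* = 0.169, so y* = 38.8.
From dx/dt = 0: 0.969(1 - x*/1150) = 0.0149·38.8, giving x* = 1150·(1 - 0.596) = 465.
From dy/dt = 0: 0.00316·465 - 0.339 = 0.0404z*, so z* = 1.13/0.0404 = 27.9.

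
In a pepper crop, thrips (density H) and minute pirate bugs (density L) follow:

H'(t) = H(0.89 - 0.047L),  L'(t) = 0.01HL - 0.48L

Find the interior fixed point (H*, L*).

Set dL/dt = 0 with L > 0: 0.01H - 0.48 = 0, so H* = 0.48/0.01 = 48.
Set dH/dt = 0 with H > 0: 0.89 - 0.047L = 0, so L* = 0.89/0.047 = 18.9.

H* ≈ 48, L* ≈ 18.9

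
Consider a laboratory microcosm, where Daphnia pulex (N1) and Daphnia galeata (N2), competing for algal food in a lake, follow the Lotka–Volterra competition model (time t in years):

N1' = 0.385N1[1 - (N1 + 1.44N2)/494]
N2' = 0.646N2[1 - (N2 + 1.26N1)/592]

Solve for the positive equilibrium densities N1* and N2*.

Setting both brackets to zero gives the nullclines N1 + 1.44N2 = 494 and 1.26N1 + N2 = 592.
Substituting N2 = 592 - 1.26N1 into the first: N1(1 - 1.44·1.26) = 494 - 1.44·592.
So N1* = -358/-0.814 = 440, and then N2* = 592 - 1.26·440 = 37.4.

N1* ≈ 440, N2* ≈ 37.4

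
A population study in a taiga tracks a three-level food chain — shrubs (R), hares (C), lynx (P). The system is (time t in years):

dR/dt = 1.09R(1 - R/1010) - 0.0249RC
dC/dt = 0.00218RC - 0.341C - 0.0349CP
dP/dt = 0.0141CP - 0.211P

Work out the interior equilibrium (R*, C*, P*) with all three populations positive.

From dP/dt = 0: 0.0141C* = 0.211, so C* = 15.
From dR/dt = 0: 1.09(1 - R*/1010) = 0.0249·15, giving R* = 1010·(1 - 0.342) = 665.
From dC/dt = 0: 0.00218·665 - 0.341 = 0.0349P*, so P* = 1.11/0.0349 = 31.8.

R* ≈ 665, C* ≈ 15, P* ≈ 31.8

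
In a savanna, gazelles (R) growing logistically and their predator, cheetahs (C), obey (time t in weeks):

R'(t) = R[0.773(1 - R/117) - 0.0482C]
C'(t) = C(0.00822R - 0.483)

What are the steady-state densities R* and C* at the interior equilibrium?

From dC/dt = 0 with C > 0: 0.00822R* = 0.483, so R* = 58.8.
Substitute into dR/dt = 0: 0.773(1 - 58.8/117) = 0.0482C*.
The bracket is 0.498, giving C* = 0.385/0.0482 = 7.98.

R* ≈ 58.8, C* ≈ 7.98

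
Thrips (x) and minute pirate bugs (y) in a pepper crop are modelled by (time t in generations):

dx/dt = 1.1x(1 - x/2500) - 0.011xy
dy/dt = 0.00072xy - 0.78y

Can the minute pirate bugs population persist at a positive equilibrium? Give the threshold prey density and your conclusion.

The predator equation gives dy/dt > 0 only when x > 0.78/0.00072 = 1080.
Without the predator, x → K = 2500. Since 2500 > 1080, the predator can invade and persist.

Threshold x = 1080; K > 1080, so yes, the predator persists.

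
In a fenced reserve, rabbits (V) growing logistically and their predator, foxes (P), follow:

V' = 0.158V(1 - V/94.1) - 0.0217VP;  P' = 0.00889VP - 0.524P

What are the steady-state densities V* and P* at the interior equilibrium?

From dP/dt = 0 with P > 0: 0.00889V* = 0.524, so V* = 58.9.
Substitute into dV/dt = 0: 0.158(1 - 58.9/94.1) = 0.0217P*.
The bracket is 0.374, giving P* = 0.059/0.0217 = 2.72.

V* ≈ 58.9, P* ≈ 2.72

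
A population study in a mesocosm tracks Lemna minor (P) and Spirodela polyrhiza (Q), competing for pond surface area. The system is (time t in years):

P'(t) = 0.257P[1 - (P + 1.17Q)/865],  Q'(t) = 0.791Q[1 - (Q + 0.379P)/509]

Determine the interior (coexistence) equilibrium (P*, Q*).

P* ≈ 484, Q* ≈ 326

Setting both brackets to zero gives the nullclines P + 1.17Q = 865 and 0.379P + Q = 509.
Substituting Q = 509 - 0.379P into the first: P(1 - 1.17·0.379) = 865 - 1.17·509.
So P* = 269/0.557 = 484, and then Q* = 509 - 0.379·484 = 326.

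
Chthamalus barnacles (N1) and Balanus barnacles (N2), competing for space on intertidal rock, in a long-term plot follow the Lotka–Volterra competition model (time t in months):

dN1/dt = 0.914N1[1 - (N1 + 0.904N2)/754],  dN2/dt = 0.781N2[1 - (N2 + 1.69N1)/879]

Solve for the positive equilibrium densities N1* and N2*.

Setting both brackets to zero gives the nullclines N1 + 0.904N2 = 754 and 1.69N1 + N2 = 879.
Substituting N2 = 879 - 1.69N1 into the first: N1(1 - 0.904·1.69) = 754 - 0.904·879.
So N1* = -40.6/-0.528 = 77, and then N2* = 879 - 1.69·77 = 749.

N1* ≈ 77, N2* ≈ 749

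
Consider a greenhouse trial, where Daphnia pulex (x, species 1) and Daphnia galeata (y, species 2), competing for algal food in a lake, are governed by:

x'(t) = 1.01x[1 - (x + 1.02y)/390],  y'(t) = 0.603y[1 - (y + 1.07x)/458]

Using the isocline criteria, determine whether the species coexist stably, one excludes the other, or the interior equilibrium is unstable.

species 2 excludes species 1

Compare the nullcline intercepts: K1/α12 = 390/1.02 = 382 < K2 = 458; K2/α21 = 458/1.07 = 428 > K1 = 390.
Since the inequalities point opposite ways, species 2 can invade but species 1 cannot.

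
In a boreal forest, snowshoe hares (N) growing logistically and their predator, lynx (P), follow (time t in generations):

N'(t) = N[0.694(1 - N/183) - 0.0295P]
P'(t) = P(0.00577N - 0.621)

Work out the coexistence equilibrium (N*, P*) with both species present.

From dP/dt = 0 with P > 0: 0.00577N* = 0.621, so N* = 108.
Substitute into dN/dt = 0: 0.694(1 - 108/183) = 0.0295P*.
The bracket is 0.412, giving P* = 0.286/0.0295 = 9.69.

N* ≈ 108, P* ≈ 9.69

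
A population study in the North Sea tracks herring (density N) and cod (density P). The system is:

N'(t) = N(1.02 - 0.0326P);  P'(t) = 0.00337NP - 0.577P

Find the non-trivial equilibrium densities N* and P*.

N* ≈ 171, P* ≈ 31.3

Set dP/dt = 0 with P > 0: 0.00337N - 0.577 = 0, so N* = 0.577/0.00337 = 171.
Set dN/dt = 0 with N > 0: 1.02 - 0.0326P = 0, so P* = 1.02/0.0326 = 31.3.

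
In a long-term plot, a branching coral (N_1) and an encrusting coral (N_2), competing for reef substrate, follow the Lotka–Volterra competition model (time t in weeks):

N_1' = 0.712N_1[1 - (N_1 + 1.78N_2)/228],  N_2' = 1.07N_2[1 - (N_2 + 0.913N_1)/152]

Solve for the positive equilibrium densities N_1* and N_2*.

N_1* ≈ 68.1, N_2* ≈ 89.8

Setting both brackets to zero gives the nullclines N_1 + 1.78N_2 = 228 and 0.913N_1 + N_2 = 152.
Substituting N_2 = 152 - 0.913N_1 into the first: N_1(1 - 1.78·0.913) = 228 - 1.78·152.
So N_1* = -42.6/-0.625 = 68.1, and then N_2* = 152 - 0.913·68.1 = 89.8.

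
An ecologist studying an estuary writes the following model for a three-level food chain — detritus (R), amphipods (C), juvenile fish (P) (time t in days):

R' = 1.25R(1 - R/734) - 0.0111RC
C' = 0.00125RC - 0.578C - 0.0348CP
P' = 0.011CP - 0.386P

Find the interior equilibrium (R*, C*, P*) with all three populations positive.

From dP/dt = 0: 0.011C* = 0.386, so C* = 35.1.
From dR/dt = 0: 1.25(1 - R*/734) = 0.0111·35.1, giving R* = 734·(1 - 0.312) = 505.
From dC/dt = 0: 0.00125·505 - 0.578 = 0.0348P*, so P* = 0.0536/0.0348 = 1.54.

R* ≈ 505, C* ≈ 35.1, P* ≈ 1.54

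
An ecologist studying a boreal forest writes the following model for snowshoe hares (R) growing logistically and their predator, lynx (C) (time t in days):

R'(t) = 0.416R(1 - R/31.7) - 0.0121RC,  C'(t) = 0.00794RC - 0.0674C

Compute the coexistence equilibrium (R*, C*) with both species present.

From dC/dt = 0 with C > 0: 0.00794R* = 0.0674, so R* = 8.49.
Substitute into dR/dt = 0: 0.416(1 - 8.49/31.7) = 0.0121C*.
The bracket is 0.732, giving C* = 0.305/0.0121 = 25.2.

R* ≈ 8.49, C* ≈ 25.2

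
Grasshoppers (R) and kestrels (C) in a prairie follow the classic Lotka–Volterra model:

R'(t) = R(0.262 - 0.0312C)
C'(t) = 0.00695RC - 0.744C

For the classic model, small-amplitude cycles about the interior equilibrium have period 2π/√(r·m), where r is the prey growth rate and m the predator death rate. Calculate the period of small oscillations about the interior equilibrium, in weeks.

Here r = 0.262 and m = 0.744, so r·m = 0.195.
ω = √0.195 = 0.442 per week, hence T = 2π/ω ≈ 14.2 weeks.

T ≈ 14.2 weeks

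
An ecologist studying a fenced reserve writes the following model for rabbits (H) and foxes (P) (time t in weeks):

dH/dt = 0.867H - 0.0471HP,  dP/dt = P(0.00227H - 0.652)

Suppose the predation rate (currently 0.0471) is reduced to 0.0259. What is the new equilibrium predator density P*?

At the interior fixed point, setting dH/dt = 0 with H > 0 fixes P* = (prey growth rate)/(HP coefficient) — independent of the other coefficients.
With the change, P* = 0.867/0.0259 = 33.5; it rises from 18.4.

P* ≈ 33.5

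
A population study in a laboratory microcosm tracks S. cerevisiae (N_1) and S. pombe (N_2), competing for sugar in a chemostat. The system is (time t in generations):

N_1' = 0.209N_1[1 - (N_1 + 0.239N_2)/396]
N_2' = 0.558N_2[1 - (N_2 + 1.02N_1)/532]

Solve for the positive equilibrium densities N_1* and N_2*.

Setting both brackets to zero gives the nullclines N_1 + 0.239N_2 = 396 and 1.02N_1 + N_2 = 532.
Substituting N_2 = 532 - 1.02N_1 into the first: N_1(1 - 0.239·1.02) = 396 - 0.239·532.
So N_1* = 269/0.756 = 356, and then N_2* = 532 - 1.02·356 = 169.

N_1* ≈ 356, N_2* ≈ 169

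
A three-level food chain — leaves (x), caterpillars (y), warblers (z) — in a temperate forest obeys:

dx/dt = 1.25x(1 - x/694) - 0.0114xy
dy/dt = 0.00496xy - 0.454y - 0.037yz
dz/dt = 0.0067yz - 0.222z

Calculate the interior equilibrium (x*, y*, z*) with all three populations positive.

From dz/dt = 0: 0.0067y* = 0.222, so y* = 33.1.
From dx/dt = 0: 1.25(1 - x*/694) = 0.0114·33.1, giving x* = 694·(1 - 0.302) = 484.
From dy/dt = 0: 0.00496·484 - 0.454 = 0.037z*, so z* = 1.95/0.037 = 52.6.

x* ≈ 484, y* ≈ 33.1, z* ≈ 52.6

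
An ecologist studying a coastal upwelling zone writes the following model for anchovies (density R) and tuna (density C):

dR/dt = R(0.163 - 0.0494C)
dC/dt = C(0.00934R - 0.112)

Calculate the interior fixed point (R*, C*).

R* ≈ 12, C* ≈ 3.3

Set dC/dt = 0 with C > 0: 0.00934R - 0.112 = 0, so R* = 0.112/0.00934 = 12.
Set dR/dt = 0 with R > 0: 0.163 - 0.0494C = 0, so C* = 0.163/0.0494 = 3.3.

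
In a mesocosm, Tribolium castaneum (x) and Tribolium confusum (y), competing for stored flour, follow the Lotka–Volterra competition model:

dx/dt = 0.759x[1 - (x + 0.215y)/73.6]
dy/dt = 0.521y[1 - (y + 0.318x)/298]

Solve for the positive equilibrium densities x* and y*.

x* ≈ 10.2, y* ≈ 295

Setting both brackets to zero gives the nullclines x + 0.215y = 73.6 and 0.318x + y = 298.
Substituting y = 298 - 0.318x into the first: x(1 - 0.215·0.318) = 73.6 - 0.215·298.
So x* = 9.53/0.932 = 10.2, and then y* = 298 - 0.318·10.2 = 295.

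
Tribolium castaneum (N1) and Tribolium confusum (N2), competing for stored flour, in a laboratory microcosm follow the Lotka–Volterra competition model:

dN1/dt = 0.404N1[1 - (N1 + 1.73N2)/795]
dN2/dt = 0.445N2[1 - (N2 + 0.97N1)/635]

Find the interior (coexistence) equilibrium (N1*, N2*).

N1* ≈ 448, N2* ≈ 201

Setting both brackets to zero gives the nullclines N1 + 1.73N2 = 795 and 0.97N1 + N2 = 635.
Substituting N2 = 635 - 0.97N1 into the first: N1(1 - 1.73·0.97) = 795 - 1.73·635.
So N1* = -304/-0.678 = 448, and then N2* = 635 - 0.97·448 = 201.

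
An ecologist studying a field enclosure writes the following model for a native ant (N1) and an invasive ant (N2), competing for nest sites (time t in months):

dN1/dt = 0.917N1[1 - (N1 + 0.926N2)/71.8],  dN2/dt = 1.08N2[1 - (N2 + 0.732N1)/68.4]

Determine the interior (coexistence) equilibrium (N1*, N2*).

N1* ≈ 26.3, N2* ≈ 49.2

Setting both brackets to zero gives the nullclines N1 + 0.926N2 = 71.8 and 0.732N1 + N2 = 68.4.
Substituting N2 = 68.4 - 0.732N1 into the first: N1(1 - 0.926·0.732) = 71.8 - 0.926·68.4.
So N1* = 8.46/0.322 = 26.3, and then N2* = 68.4 - 0.732·26.3 = 49.2.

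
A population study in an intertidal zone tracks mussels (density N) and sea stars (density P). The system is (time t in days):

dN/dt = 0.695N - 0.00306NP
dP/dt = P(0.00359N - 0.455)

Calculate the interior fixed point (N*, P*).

N* ≈ 127, P* ≈ 227

Set dP/dt = 0 with P > 0: 0.00359N - 0.455 = 0, so N* = 0.455/0.00359 = 127.
Set dN/dt = 0 with N > 0: 0.695 - 0.00306P = 0, so P* = 0.695/0.00306 = 227.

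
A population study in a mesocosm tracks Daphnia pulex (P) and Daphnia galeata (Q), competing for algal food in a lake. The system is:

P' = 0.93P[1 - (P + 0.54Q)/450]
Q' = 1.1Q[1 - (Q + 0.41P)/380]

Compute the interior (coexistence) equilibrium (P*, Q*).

Setting both brackets to zero gives the nullclines P + 0.54Q = 450 and 0.41P + Q = 380.
Substituting Q = 380 - 0.41P into the first: P(1 - 0.54·0.41) = 450 - 0.54·380.
So P* = 245/0.779 = 314, and then Q* = 380 - 0.41·314 = 251.

P* ≈ 314, Q* ≈ 251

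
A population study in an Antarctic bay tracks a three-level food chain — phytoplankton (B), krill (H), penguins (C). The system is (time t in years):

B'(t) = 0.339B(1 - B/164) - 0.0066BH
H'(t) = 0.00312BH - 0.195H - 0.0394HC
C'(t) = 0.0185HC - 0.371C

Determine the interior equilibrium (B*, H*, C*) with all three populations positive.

From dC/dt = 0: 0.0185H* = 0.371, so H* = 20.1.
From dB/dt = 0: 0.339(1 - B*/164) = 0.0066·20.1, giving B* = 164·(1 - 0.39) = 100.
From dH/dt = 0: 0.00312·100 - 0.195 = 0.0394C*, so C* = 0.117/0.0394 = 2.97.

B* ≈ 100, H* ≈ 20.1, C* ≈ 2.97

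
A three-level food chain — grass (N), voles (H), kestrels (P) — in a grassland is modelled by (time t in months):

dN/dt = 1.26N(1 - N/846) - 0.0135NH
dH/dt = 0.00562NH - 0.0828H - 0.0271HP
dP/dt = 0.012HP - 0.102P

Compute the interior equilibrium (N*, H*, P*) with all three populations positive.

From dP/dt = 0: 0.012H* = 0.102, so H* = 8.5.
From dN/dt = 0: 1.26(1 - N*/846) = 0.0135·8.5, giving N* = 846·(1 - 0.0911) = 769.
From dH/dt = 0: 0.00562·769 - 0.0828 = 0.0271P*, so P* = 4.24/0.0271 = 156.

N* ≈ 769, H* ≈ 8.5, P* ≈ 156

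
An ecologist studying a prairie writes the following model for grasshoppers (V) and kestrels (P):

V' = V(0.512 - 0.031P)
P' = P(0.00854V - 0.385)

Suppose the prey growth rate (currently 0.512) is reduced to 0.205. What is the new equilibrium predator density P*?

P* ≈ 6.61

At the interior fixed point, setting dV/dt = 0 with V > 0 fixes P* = (prey growth rate)/(VP coefficient) — independent of the other coefficients.
With the change, P* = 0.205/0.031 = 6.61; it falls from 16.5.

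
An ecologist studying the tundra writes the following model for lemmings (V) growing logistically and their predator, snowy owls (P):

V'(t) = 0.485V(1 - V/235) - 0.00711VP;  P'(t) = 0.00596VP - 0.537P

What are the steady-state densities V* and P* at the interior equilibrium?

V* ≈ 90.1, P* ≈ 42.1

From dP/dt = 0 with P > 0: 0.00596V* = 0.537, so V* = 90.1.
Substitute into dV/dt = 0: 0.485(1 - 90.1/235) = 0.00711P*.
The bracket is 0.617, giving P* = 0.299/0.00711 = 42.1.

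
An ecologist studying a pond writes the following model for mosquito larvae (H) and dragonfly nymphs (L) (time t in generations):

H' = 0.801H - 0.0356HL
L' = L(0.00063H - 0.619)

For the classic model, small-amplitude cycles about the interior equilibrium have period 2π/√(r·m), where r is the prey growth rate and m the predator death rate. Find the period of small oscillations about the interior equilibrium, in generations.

T ≈ 8.92 generations

Here r = 0.801 and m = 0.619, so r·m = 0.496.
ω = √0.496 = 0.704 per generation, hence T = 2π/ω ≈ 8.92 generations.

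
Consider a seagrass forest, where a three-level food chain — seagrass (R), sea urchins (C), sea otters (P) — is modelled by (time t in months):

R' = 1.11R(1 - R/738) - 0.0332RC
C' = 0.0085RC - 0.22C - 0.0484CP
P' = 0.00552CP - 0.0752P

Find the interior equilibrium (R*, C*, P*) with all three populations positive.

R* ≈ 437, C* ≈ 13.6, P* ≈ 72.3

From dP/dt = 0: 0.00552C* = 0.0752, so C* = 13.6.
From dR/dt = 0: 1.11(1 - R*/738) = 0.0332·13.6, giving R* = 738·(1 - 0.407) = 437.
From dC/dt = 0: 0.0085·437 - 0.22 = 0.0484P*, so P* = 3.5/0.0484 = 72.3.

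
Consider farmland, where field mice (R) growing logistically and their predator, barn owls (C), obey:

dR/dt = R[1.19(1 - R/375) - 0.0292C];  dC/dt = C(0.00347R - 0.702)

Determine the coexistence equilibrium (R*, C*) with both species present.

From dC/dt = 0 with C > 0: 0.00347R* = 0.702, so R* = 202.
Substitute into dR/dt = 0: 1.19(1 - 202/375) = 0.0292C*.
The bracket is 0.461, giving C* = 0.548/0.0292 = 18.8.

R* ≈ 202, C* ≈ 18.8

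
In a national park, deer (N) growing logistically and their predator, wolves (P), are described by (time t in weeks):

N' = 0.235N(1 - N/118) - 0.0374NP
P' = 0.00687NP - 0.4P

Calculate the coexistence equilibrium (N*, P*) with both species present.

N* ≈ 58.2, P* ≈ 3.18

From dP/dt = 0 with P > 0: 0.00687N* = 0.4, so N* = 58.2.
Substitute into dN/dt = 0: 0.235(1 - 58.2/118) = 0.0374P*.
The bracket is 0.507, giving P* = 0.119/0.0374 = 3.18.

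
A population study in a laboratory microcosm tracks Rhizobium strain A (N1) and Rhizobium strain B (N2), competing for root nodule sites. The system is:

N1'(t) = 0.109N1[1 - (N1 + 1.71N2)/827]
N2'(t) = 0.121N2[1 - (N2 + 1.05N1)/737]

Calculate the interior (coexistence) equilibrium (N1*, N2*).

Setting both brackets to zero gives the nullclines N1 + 1.71N2 = 827 and 1.05N1 + N2 = 737.
Substituting N2 = 737 - 1.05N1 into the first: N1(1 - 1.71·1.05) = 827 - 1.71·737.
So N1* = -433/-0.796 = 545, and then N2* = 737 - 1.05·545 = 165.

N1* ≈ 545, N2* ≈ 165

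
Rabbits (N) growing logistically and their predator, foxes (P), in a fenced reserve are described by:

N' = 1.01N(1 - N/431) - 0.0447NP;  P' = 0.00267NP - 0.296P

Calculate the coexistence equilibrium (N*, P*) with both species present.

N* ≈ 111, P* ≈ 16.8

From dP/dt = 0 with P > 0: 0.00267N* = 0.296, so N* = 111.
Substitute into dN/dt = 0: 1.01(1 - 111/431) = 0.0447P*.
The bracket is 0.743, giving P* = 0.75/0.0447 = 16.8.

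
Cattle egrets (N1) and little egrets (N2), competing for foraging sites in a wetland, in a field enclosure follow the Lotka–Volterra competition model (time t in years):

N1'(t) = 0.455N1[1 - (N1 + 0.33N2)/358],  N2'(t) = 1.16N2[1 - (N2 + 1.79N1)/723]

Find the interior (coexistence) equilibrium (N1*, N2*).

Setting both brackets to zero gives the nullclines N1 + 0.33N2 = 358 and 1.79N1 + N2 = 723.
Substituting N2 = 723 - 1.79N1 into the first: N1(1 - 0.33·1.79) = 358 - 0.33·723.
So N1* = 119/0.409 = 292, and then N2* = 723 - 1.79·292 = 201.

N1* ≈ 292, N2* ≈ 201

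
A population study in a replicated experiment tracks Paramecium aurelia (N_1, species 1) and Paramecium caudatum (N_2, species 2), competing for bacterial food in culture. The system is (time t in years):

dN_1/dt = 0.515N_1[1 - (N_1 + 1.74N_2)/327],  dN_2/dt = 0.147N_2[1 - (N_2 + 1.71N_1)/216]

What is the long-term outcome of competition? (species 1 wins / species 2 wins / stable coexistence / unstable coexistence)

unstable coexistence (outcome depends on initial conditions)

Compare the nullcline intercepts: K1/α12 = 327/1.74 = 188 < K2 = 216; K2/α21 = 216/1.71 = 126 < K1 = 327.
Since both are reversed, neither can invade when rare; the interior point is a saddle.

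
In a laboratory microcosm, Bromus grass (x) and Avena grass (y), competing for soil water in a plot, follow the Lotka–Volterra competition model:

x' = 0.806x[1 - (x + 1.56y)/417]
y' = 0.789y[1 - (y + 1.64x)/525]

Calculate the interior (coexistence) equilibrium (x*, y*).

Setting both brackets to zero gives the nullclines x + 1.56y = 417 and 1.64x + y = 525.
Substituting y = 525 - 1.64x into the first: x(1 - 1.56·1.64) = 417 - 1.56·525.
So x* = -402/-1.56 = 258, and then y* = 525 - 1.64·258 = 102.

x* ≈ 258, y* ≈ 102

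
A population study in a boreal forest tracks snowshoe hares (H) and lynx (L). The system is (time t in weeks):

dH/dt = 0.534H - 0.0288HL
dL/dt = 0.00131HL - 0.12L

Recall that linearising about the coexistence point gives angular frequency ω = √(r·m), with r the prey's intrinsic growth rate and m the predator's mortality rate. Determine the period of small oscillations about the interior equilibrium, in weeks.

T ≈ 24.8 weeks

Here r = 0.534 and m = 0.12, so r·m = 0.0641.
ω = √0.0641 = 0.253 per week, hence T = 2π/ω ≈ 24.8 weeks.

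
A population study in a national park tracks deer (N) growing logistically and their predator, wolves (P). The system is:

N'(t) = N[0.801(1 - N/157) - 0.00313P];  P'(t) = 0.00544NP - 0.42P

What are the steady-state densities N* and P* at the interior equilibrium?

From dP/dt = 0 with P > 0: 0.00544N* = 0.42, so N* = 77.2.
Substitute into dN/dt = 0: 0.801(1 - 77.2/157) = 0.00313P*.
The bracket is 0.508, giving P* = 0.407/0.00313 = 130.

N* ≈ 77.2, P* ≈ 130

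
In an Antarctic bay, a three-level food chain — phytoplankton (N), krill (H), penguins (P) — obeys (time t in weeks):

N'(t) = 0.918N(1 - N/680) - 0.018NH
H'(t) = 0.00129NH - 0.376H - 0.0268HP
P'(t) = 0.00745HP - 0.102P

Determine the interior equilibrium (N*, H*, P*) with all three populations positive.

From dP/dt = 0: 0.00745H* = 0.102, so H* = 13.7.
From dN/dt = 0: 0.918(1 - N*/680) = 0.018·13.7, giving N* = 680·(1 - 0.268) = 497.
From dH/dt = 0: 0.00129·497 - 0.376 = 0.0268P*, so P* = 0.266/0.0268 = 9.91.

N* ≈ 497, H* ≈ 13.7, P* ≈ 9.91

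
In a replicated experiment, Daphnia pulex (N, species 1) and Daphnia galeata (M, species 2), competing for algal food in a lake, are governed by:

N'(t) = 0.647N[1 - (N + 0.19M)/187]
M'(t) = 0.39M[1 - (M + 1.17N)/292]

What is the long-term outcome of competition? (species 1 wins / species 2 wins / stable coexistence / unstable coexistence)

stable coexistence

Compare the nullcline intercepts: K1/α12 = 187/0.19 = 984 > K2 = 292; K2/α21 = 292/1.17 = 250 > K1 = 187.
Since both inequalities hold, each species can invade when rare, so the interior equilibrium is stable.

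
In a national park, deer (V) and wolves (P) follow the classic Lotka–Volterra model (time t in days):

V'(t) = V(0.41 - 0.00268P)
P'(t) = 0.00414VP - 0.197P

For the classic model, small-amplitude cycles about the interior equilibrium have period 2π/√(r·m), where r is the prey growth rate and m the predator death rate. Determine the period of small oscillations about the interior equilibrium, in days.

T ≈ 22.1 days

Here r = 0.41 and m = 0.197, so r·m = 0.0808.
ω = √0.0808 = 0.284 per day, hence T = 2π/ω ≈ 22.1 days.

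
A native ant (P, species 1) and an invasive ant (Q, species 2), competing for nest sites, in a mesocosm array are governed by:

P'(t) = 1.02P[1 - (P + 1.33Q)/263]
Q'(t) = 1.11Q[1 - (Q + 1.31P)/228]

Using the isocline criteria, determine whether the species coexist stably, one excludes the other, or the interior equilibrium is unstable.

unstable coexistence (outcome depends on initial conditions)

Compare the nullcline intercepts: K1/α12 = 263/1.33 = 198 < K2 = 228; K2/α21 = 228/1.31 = 174 < K1 = 263.
Since both are reversed, neither can invade when rare; the interior point is a saddle.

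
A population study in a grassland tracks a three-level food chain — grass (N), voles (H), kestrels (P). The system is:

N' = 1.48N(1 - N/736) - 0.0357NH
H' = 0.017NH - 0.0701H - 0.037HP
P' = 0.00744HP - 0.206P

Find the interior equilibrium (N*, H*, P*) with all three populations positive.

N* ≈ 244, H* ≈ 27.7, P* ≈ 110

From dP/dt = 0: 0.00744H* = 0.206, so H* = 27.7.
From dN/dt = 0: 1.48(1 - N*/736) = 0.0357·27.7, giving N* = 736·(1 - 0.668) = 244.
From dH/dt = 0: 0.017·244 - 0.0701 = 0.037P*, so P* = 4.09/0.037 = 110.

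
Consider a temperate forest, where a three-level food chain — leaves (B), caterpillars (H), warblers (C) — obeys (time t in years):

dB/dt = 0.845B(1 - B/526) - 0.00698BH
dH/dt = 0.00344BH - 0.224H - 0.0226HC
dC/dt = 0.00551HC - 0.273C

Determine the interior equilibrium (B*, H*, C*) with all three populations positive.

From dC/dt = 0: 0.00551H* = 0.273, so H* = 49.5.
From dB/dt = 0: 0.845(1 - B*/526) = 0.00698·49.5, giving B* = 526·(1 - 0.409) = 311.
From dH/dt = 0: 0.00344·311 - 0.224 = 0.0226C*, so C* = 0.845/0.0226 = 37.4.

B* ≈ 311, H* ≈ 49.5, C* ≈ 37.4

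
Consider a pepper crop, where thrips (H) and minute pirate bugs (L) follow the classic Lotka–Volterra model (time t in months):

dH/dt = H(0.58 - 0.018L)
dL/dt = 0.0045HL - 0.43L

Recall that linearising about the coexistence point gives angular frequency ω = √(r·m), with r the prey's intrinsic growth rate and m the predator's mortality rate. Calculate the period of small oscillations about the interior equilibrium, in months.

Here r = 0.58 and m = 0.43, so r·m = 0.249.
ω = √0.249 = 0.499 per month, hence T = 2π/ω ≈ 12.6 months.

T ≈ 12.6 months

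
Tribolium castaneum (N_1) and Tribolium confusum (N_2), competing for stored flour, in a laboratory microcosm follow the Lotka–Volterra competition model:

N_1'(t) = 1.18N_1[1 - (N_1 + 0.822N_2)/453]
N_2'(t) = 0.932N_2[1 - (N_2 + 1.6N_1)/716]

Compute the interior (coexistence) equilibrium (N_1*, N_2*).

Setting both brackets to zero gives the nullclines N_1 + 0.822N_2 = 453 and 1.6N_1 + N_2 = 716.
Substituting N_2 = 716 - 1.6N_1 into the first: N_1(1 - 0.822·1.6) = 453 - 0.822·716.
So N_1* = -136/-0.315 = 430, and then N_2* = 716 - 1.6·430 = 27.9.

N_1* ≈ 430, N_2* ≈ 27.9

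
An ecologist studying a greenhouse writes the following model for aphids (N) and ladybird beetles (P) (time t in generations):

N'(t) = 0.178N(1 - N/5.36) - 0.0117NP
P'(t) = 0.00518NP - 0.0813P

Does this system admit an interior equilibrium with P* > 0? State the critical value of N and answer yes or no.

Threshold N = 15.7; K < 15.7, so no, the predator goes extinct.

The predator equation gives dP/dt > 0 only when N > 0.0813/0.00518 = 15.7.
Without the predator, N → K = 5.36. Since 5.36 < 15.7, the predator cannot invade.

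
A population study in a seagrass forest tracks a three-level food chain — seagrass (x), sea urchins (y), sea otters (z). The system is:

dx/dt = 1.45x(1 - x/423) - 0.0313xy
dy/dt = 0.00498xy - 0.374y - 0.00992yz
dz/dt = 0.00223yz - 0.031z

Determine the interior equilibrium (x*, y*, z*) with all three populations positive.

From dz/dt = 0: 0.00223y* = 0.031, so y* = 13.9.
From dx/dt = 0: 1.45(1 - x*/423) = 0.0313·13.9, giving x* = 423·(1 - 0.3) = 296.
From dy/dt = 0: 0.00498·296 - 0.374 = 0.00992z*, so z* = 1.1/0.00992 = 111.

x* ≈ 296, y* ≈ 13.9, z* ≈ 111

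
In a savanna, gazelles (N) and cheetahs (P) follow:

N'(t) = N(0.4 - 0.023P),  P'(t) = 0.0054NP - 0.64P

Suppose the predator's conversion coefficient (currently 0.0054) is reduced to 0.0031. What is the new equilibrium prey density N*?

At the interior fixed point, setting dP/dt = 0 with P > 0 fixes N* = (predator death rate)/(NP coefficient) — independent of the other coefficients.
With the change, N* = 0.64/0.0031 = 206; it rises from 119.

N* ≈ 206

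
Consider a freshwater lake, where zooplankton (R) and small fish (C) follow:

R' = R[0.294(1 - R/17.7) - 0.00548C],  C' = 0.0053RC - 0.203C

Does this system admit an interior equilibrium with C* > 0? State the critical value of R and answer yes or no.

The predator equation gives dC/dt > 0 only when R > 0.203/0.0053 = 38.3.
Without the predator, R → K = 17.7. Since 17.7 < 38.3, the predator cannot invade.

Threshold R = 38.3; K < 38.3, so no, the predator goes extinct.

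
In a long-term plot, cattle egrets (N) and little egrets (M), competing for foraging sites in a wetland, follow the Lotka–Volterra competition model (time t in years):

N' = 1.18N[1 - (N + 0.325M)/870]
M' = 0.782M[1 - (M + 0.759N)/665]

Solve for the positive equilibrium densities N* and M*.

N* ≈ 868, M* ≈ 6.2

Setting both brackets to zero gives the nullclines N + 0.325M = 870 and 0.759N + M = 665.
Substituting M = 665 - 0.759N into the first: N(1 - 0.325·0.759) = 870 - 0.325·665.
So N* = 654/0.753 = 868, and then M* = 665 - 0.759·868 = 6.2.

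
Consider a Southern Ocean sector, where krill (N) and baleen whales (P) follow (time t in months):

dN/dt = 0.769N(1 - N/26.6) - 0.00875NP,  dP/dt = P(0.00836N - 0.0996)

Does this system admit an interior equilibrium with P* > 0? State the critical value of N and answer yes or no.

The predator equation gives dP/dt > 0 only when N > 0.0996/0.00836 = 11.9.
Without the predator, N → K = 26.6. Since 26.6 > 11.9, the predator can invade and persist.

Threshold N = 11.9; K > 11.9, so yes, the predator persists.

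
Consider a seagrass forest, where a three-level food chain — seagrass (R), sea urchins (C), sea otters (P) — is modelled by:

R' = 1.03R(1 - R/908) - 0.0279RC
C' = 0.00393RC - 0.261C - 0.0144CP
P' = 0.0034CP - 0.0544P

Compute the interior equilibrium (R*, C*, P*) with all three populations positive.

From dP/dt = 0: 0.0034C* = 0.0544, so C* = 16.
From dR/dt = 0: 1.03(1 - R*/908) = 0.0279·16, giving R* = 908·(1 - 0.433) = 514.
From dC/dt = 0: 0.00393·514 - 0.261 = 0.0144P*, so P* = 1.76/0.0144 = 122.

R* ≈ 514, C* ≈ 16, P* ≈ 122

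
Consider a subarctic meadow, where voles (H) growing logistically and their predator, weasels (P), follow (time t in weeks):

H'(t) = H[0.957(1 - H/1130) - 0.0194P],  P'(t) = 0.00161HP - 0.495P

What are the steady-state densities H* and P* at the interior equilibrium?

H* ≈ 307, P* ≈ 35.9

From dP/dt = 0 with P > 0: 0.00161H* = 0.495, so H* = 307.
Substitute into dH/dt = 0: 0.957(1 - 307/1130) = 0.0194P*.
The bracket is 0.728, giving P* = 0.697/0.0194 = 35.9.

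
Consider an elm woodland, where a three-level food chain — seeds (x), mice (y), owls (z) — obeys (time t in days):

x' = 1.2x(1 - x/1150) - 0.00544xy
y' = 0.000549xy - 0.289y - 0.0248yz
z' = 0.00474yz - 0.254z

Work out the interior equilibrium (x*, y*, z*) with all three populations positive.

From dz/dt = 0: 0.00474y* = 0.254, so y* = 53.6.
From dx/dt = 0: 1.2(1 - x*/1150) = 0.00544·53.6, giving x* = 1150·(1 - 0.243) = 871.
From dy/dt = 0: 0.000549·871 - 0.289 = 0.0248z*, so z* = 0.189/0.0248 = 7.62.

x* ≈ 871, y* ≈ 53.6, z* ≈ 7.62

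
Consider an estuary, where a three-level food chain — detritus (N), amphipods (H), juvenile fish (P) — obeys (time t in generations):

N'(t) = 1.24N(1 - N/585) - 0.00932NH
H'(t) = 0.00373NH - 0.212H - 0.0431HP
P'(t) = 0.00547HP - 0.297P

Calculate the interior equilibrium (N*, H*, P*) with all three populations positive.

N* ≈ 346, H* ≈ 54.3, P* ≈ 25

From dP/dt = 0: 0.00547H* = 0.297, so H* = 54.3.
From dN/dt = 0: 1.24(1 - N*/585) = 0.00932·54.3, giving N* = 585·(1 - 0.408) = 346.
From dH/dt = 0: 0.00373·346 - 0.212 = 0.0431P*, so P* = 1.08/0.0431 = 25.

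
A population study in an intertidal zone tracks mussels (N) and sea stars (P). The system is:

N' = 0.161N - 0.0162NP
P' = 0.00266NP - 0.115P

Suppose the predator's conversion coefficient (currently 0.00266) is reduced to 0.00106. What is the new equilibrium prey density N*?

At the interior fixed point, setting dP/dt = 0 with P > 0 fixes N* = (predator death rate)/(NP coefficient) — independent of the other coefficients.
With the change, N* = 0.115/0.00106 = 108; it rises from 43.2.

N* ≈ 108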